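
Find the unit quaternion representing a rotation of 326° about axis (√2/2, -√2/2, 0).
-0.9563 + 0.2067i - 0.2067j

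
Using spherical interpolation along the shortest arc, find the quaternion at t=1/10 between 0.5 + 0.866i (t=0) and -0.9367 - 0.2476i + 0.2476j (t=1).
0.565 + 0.8246i - 0.0277j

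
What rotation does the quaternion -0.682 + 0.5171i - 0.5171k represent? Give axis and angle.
axis = (√2/2, 0, -√2/2), θ = 266°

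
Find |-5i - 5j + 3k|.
√59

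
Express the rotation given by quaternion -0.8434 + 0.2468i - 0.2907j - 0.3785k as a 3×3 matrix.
[[0.5445, -0.7819, 0.3035], [0.495, 0.5917, 0.6364], [-0.6772, -0.1962, 0.7092]]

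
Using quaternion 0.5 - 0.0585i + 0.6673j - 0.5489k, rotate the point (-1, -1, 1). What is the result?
(0.754, -0.438, 1.497)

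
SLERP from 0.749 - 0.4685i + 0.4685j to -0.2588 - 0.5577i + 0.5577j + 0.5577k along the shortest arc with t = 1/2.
0.3007 - 0.6295i + 0.6295j + 0.3421k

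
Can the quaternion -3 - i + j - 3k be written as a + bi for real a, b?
No. The quaternion -3 - i + j - 3k has j-coefficient y = 1 and k-coefficient z = -3, not both zero, so it does not lie in the complex subalgebra spanned by 1 and i.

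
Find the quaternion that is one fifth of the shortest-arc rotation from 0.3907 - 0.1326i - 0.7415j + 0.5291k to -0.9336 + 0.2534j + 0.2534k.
0.5721 - 0.1154i - 0.7082j + 0.3974k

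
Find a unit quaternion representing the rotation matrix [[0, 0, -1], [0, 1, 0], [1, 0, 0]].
0.7071 - 0.7071j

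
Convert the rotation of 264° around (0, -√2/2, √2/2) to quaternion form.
-0.6691 - 0.5255j + 0.5255k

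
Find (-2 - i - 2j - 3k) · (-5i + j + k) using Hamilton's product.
11i + 14j - 13k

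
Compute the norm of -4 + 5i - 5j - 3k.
√75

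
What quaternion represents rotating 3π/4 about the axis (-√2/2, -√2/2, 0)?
0.3827 - 0.6533i - 0.6533j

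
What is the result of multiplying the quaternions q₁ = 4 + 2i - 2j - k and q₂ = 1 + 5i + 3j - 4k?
-4 + 33i + 13j - k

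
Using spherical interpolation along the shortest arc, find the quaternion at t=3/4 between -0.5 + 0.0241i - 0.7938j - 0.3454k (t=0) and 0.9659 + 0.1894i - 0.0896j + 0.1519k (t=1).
-0.9471 - 0.1486i - 0.1675j - 0.23k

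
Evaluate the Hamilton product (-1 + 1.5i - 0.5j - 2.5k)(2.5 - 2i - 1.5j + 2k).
4.75 + i + 2.25j - 11.5k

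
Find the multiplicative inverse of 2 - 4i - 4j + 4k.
0.0385 + 0.0769i + 0.0769j - 0.0769k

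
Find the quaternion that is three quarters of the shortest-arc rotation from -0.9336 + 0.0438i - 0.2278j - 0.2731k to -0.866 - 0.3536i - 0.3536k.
-0.9022 - 0.2583i - 0.059j - 0.3404k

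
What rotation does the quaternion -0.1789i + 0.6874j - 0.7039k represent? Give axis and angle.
axis = (-0.1789, 0.6874, -0.7039), θ = π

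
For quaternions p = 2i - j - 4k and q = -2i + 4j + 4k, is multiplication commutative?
No: pq = 24 + 12i + 6k ≠ 24 - 12i - 6k = qp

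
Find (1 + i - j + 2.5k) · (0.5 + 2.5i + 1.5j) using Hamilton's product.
-0.5 - 0.75i + 7.25j + 5.25k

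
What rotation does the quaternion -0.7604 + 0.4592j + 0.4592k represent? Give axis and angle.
axis = (0, √2/2, √2/2), θ = 279°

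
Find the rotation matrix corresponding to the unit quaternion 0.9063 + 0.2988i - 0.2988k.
[[0.8214, 0.5416, -0.1786], [-0.5416, 0.6429, -0.5416], [-0.1786, 0.5416, 0.8214]]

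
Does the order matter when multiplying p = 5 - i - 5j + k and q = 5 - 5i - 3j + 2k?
Yes: pq = 3 - 37i - 43j - 7k ≠ 3 - 23i - 37j + 37k = qp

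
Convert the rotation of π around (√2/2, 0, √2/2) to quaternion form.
0.7071i + 0.7071k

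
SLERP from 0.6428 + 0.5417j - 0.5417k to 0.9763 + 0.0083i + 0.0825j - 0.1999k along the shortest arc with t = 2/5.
0.8221 + 0.0035i + 0.3768j - 0.4269k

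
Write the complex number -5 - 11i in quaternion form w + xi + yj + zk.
-5 - 11i + 0j + 0k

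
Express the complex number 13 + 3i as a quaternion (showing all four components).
13 + 3i + 0j + 0k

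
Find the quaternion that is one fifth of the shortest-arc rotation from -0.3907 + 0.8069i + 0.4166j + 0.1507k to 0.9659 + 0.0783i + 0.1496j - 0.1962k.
-0.6047 + 0.6995i + 0.3322j + 0.1865k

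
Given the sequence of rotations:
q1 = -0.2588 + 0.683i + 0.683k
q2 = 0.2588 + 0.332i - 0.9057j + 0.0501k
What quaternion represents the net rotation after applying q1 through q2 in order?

q2 · q1 = -0.328 - 0.5278i + 0.0419j + 0.7824k
-0.328 - 0.5278i + 0.0419j + 0.7824k


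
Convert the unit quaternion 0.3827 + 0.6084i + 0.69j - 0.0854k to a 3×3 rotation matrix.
[[0.0332, 0.905, 0.4242], [0.7742, 0.2451, -0.5835], [-0.632, 0.3478, -0.6925]]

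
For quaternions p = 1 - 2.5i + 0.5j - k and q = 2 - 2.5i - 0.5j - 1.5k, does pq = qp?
No: pq = -5.5 - 8.75i - 0.75j - k ≠ -5.5 - 6.25i + 1.75j - 6k = qp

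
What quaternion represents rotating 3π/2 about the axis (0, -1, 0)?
-0.7071 - 0.7071j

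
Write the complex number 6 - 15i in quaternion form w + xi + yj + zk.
6 - 15i + 0j + 0k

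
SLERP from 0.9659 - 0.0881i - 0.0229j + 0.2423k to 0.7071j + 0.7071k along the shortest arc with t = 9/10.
0.1379 - 0.0126i + 0.6811j + 0.719k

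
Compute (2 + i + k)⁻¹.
0.3333 - 0.1667i - 0.1667k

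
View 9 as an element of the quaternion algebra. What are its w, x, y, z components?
9 + 0i + 0j + 0k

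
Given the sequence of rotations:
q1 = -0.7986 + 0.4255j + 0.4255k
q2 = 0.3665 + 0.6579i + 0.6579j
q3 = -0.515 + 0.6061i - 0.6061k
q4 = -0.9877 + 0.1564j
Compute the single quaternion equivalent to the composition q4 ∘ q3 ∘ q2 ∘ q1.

q2 · q1 = -0.5726 - 0.2455i - 0.6494j + 0.4359k
q3 · q2 · q1 = 0.7079 - 0.6142i + 0.219j - 0.271k
q4 · q3 · q2 · q1 = -0.7334 + 0.5643i - 0.1056j + 0.3637k
-0.7334 + 0.5643i - 0.1056j + 0.3637k


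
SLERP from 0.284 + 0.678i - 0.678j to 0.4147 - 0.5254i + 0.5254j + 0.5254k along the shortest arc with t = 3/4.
-0.2507 + 0.6163i - 0.6163j - 0.4212k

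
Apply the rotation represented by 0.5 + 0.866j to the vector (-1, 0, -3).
(-2.098, 0, 2.366)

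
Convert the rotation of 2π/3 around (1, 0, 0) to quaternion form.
0.5 + 0.866i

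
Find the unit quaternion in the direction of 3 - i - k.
0.9045 - 0.3015i - 0.3015k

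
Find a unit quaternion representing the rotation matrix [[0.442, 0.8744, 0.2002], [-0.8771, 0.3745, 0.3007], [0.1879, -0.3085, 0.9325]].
0.829 - 0.1837i + 0.0037j - 0.5282k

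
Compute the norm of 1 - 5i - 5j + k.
√52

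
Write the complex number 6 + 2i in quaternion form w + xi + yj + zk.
6 + 2i + 0j + 0k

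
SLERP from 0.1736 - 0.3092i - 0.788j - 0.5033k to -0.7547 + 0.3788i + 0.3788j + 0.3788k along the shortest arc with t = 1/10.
0.2419 - 0.3249i - 0.7637j - 0.5028k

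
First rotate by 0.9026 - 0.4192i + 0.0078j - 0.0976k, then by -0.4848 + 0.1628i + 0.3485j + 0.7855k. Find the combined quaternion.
-0.2954 + 0.31i - 0.0026j + 0.9037k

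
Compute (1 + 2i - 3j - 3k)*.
1 - 2i + 3j + 3k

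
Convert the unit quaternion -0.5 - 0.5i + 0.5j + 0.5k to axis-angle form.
axis = (-√3/3, √3/3, √3/3), θ = 4π/3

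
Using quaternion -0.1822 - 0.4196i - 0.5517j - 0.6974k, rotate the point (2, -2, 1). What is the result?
(-0.794, 2.701, -1.037)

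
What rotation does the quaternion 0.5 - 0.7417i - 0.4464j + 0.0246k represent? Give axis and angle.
axis = (-0.8564, -0.5155, 0.0284), θ = 2π/3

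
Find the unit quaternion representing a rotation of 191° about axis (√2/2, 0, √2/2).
-0.0958 + 0.7039i + 0.7039k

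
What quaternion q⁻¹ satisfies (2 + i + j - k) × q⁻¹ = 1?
0.2857 - 0.1429i - 0.1429j + 0.1429k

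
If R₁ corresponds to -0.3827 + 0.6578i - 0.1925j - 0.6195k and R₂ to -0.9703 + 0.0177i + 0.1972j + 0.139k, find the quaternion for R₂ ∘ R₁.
0.4838 - 0.7404i + 0.2137j + 0.4148k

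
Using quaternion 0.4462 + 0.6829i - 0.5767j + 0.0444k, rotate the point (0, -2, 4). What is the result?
(-0.161, -2.769, -3.508)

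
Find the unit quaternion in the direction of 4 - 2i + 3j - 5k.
0.5443 - 0.2722i + 0.4082j - 0.6804k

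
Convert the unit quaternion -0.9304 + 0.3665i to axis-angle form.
axis = (1, 0, 0), θ = 317°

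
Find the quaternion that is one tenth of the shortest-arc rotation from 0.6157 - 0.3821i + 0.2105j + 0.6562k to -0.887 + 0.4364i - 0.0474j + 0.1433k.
0.6704 - 0.403i + 0.1999j + 0.59k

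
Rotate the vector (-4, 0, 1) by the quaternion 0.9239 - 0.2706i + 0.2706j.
(-2.914, 1.086, 2.707)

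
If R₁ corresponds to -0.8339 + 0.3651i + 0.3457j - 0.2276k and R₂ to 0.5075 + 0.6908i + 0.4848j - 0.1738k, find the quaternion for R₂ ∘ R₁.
-0.8826 - 0.441i - 0.1351j + 0.0912k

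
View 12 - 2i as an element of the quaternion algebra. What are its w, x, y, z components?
12 - 2i + 0j + 0k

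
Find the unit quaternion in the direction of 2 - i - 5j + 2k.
0.343 - 0.1715i - 0.8575j + 0.343k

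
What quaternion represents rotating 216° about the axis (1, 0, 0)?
-0.309 + 0.9511i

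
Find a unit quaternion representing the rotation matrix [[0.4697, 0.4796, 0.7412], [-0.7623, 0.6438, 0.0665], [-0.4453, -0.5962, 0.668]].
0.8339 - 0.1987i + 0.3557j - 0.3723k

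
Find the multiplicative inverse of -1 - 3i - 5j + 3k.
-0.0227 + 0.0682i + 0.1136j - 0.0682k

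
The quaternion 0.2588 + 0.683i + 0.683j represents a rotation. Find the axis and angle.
axis = (√2/2, √2/2, 0), θ = 5π/6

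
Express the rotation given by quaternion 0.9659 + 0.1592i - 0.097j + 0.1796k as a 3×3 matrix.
[[0.9167, -0.3778, -0.1302], [0.3161, 0.8848, -0.3424], [0.2446, 0.2727, 0.9305]]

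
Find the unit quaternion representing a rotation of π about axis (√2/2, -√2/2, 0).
0.7071i - 0.7071j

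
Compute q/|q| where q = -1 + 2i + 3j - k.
-0.2582 + 0.5164i + 0.7746j - 0.2582k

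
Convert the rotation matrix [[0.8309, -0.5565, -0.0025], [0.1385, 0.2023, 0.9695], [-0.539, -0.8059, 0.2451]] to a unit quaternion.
0.7547 - 0.5881i + 0.1777j + 0.2302k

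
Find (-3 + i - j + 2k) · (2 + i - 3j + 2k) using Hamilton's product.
-14 + 3i + 7j - 4k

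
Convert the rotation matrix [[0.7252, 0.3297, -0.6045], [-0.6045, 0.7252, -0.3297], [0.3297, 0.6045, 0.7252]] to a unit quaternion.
0.891 + 0.2621i - 0.2621j - 0.2621k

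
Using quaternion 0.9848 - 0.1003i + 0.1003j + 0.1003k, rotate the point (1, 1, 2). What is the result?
(1.097, 1.573, 1.524)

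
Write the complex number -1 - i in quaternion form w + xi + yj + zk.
-1 - i + 0j + 0k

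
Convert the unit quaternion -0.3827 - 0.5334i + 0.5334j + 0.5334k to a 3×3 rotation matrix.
[[-0.1381, -0.1608, -0.9773], [-0.9773, -0.1381, 0.1608], [-0.1608, 0.9773, -0.1381]]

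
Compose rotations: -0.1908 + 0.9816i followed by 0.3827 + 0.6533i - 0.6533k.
-0.7143 + 0.251i - 0.6413j + 0.1246k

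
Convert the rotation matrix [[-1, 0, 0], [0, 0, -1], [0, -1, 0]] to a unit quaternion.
-0.7071j + 0.7071k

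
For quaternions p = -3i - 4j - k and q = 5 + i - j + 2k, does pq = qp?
No: pq = 1 - 24i - 15j + 2k ≠ 1 - 6i - 25j - 12k = qp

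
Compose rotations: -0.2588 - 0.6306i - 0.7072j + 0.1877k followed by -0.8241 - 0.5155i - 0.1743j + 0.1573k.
-0.2646 + 0.7316i + 0.6255j + 0.0593k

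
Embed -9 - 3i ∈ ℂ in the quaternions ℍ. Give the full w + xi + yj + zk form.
-9 - 3i + 0j + 0k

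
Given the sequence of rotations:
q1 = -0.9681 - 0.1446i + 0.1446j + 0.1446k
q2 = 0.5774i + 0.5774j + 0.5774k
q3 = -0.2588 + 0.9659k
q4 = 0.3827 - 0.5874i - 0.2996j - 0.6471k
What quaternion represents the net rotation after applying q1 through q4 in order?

q2 · q1 = -0.0835 - 0.559i - 0.726j - 0.392k
q3 · q2 · q1 = 0.4002 + 0.8459i - 0.352j + 0.0208k
q4 · q3 · q2 · q1 = 0.558 - 0.1454i - 0.7898j + 0.2092k
0.558 - 0.1454i - 0.7898j + 0.2092k


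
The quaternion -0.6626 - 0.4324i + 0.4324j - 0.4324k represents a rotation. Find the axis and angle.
axis = (-√3/3, √3/3, -√3/3), θ = 263°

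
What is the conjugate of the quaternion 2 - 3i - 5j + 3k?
2 + 3i + 5j - 3k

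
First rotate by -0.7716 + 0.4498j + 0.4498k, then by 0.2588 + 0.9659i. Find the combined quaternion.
-0.1997 - 0.7453i - 0.3181j + 0.5509k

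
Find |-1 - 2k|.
√5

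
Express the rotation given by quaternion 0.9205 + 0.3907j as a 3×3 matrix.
[[0.6947, 0, 0.7193], [0, 1, 0], [-0.7193, 0, 0.6947]]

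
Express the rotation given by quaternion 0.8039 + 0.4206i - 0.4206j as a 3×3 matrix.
[[0.6462, -0.3538, -0.6762], [-0.3538, 0.6462, -0.6762], [0.6762, 0.6762, 0.2924]]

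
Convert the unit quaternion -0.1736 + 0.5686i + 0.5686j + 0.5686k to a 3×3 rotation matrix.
[[-0.2932, 0.844, 0.4492], [0.4492, -0.2932, 0.844], [0.844, 0.4492, -0.2932]]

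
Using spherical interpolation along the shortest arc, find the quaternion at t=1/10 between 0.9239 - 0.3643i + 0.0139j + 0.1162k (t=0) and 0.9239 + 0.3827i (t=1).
0.9503 - 0.2921i + 0.0128j + 0.1067k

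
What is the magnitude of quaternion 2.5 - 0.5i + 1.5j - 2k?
3.571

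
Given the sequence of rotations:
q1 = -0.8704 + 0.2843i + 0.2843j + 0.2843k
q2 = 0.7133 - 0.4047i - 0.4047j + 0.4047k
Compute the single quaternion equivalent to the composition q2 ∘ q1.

q2 · q1 = -0.5058 + 0.3249i + 0.7852j - 0.1495k
-0.5058 + 0.3249i + 0.7852j - 0.1495k


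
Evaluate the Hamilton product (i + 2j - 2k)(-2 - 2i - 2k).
-2 - 6i + 2j + 8k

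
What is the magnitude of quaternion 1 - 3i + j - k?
√12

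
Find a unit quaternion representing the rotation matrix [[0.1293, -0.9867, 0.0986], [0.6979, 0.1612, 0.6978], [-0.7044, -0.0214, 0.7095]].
0.7071 - 0.2543i + 0.2839j + 0.5956k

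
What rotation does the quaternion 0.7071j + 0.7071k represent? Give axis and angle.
axis = (0, √2/2, √2/2), θ = π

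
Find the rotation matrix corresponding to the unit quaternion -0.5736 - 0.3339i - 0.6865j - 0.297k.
[[-0.119, 0.1177, 0.9859], [0.7992, 0.6006, 0.0247], [-0.5892, 0.7908, -0.1655]]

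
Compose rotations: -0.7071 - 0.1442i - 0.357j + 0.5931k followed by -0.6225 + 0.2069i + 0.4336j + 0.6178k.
0.2584 + 0.4212i - 0.2962j - 0.8174k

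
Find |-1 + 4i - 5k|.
√42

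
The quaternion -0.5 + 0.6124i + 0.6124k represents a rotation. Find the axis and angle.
axis = (√2/2, 0, √2/2), θ = 4π/3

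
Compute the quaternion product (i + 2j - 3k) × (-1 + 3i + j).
-5 + 2i - 11j - 2k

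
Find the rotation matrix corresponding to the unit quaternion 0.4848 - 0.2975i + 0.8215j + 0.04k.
[[-0.3529, -0.5276, 0.7727], [-0.45, 0.8198, 0.3542], [-0.8203, -0.2227, -0.5267]]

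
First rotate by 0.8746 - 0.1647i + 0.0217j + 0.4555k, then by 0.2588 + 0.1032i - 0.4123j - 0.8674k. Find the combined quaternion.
0.6474 - 0.1213i - 0.2591j - 0.7064k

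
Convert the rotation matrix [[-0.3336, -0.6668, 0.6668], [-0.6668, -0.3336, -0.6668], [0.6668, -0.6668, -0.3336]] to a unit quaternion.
0.5774i - 0.5774j + 0.5774k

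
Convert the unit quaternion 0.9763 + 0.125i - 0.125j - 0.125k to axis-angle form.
axis = (√3/3, -√3/3, -√3/3), θ = 25°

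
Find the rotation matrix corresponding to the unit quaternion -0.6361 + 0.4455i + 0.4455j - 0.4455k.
[[0.2061, -0.1698, -0.9637], [0.9637, 0.2061, 0.1698], [0.1698, -0.9637, 0.2061]]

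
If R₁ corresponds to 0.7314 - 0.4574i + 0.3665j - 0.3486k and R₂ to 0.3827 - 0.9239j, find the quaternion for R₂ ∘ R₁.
0.6185 + 0.147i - 0.5355j - 0.556k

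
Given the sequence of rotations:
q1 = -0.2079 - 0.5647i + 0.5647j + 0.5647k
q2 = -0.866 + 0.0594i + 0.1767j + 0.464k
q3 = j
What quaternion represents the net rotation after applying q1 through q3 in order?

q2 · q1 = -0.1482 + 0.3144i - 0.8213j - 0.4522k
q3 · q2 · q1 = 0.8213 - 0.4522i - 0.1482j - 0.3144k
0.8213 - 0.4522i - 0.1482j - 0.3144k


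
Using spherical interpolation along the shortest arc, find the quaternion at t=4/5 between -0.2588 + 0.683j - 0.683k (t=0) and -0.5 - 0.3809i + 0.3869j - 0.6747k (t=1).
-0.4617 - 0.3103i + 0.4586j - 0.693k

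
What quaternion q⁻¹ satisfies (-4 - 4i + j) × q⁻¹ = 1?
-0.1212 + 0.1212i - 0.0303j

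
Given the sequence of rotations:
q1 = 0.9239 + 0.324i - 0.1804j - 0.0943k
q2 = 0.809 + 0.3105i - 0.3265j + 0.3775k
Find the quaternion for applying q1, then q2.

q2 · q1 = 0.6235 + 0.6479i - 0.296j + 0.3223k
0.6235 + 0.6479i - 0.296j + 0.3223k


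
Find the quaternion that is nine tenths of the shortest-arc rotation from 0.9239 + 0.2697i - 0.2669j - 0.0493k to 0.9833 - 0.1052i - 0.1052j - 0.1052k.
0.9851 - 0.0674i - 0.1227j - 0.1003k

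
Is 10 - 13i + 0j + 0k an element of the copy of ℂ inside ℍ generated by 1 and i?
Yes. The quaternion 10 - 13i has j- and k-coefficients y = z = 0, so it lies in the complex subalgebra spanned by 1 and i.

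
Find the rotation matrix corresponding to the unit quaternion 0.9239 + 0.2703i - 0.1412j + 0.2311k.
[[0.8533, -0.5034, -0.136], [0.3507, 0.7471, -0.5647], [0.3858, 0.4342, 0.814]]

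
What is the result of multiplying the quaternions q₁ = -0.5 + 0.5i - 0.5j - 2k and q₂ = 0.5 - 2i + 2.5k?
5.75 + 2.5j - 3.25k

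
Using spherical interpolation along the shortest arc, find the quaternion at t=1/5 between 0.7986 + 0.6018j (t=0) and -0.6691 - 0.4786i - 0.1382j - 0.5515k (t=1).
0.8258 + 0.1096i + 0.5385j + 0.1262k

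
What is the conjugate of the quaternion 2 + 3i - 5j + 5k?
2 - 3i + 5j - 5k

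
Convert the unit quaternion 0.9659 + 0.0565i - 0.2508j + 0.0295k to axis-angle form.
axis = (0.2183, -0.9692, 0.114), θ = π/6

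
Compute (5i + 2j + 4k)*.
-5i - 2j - 4k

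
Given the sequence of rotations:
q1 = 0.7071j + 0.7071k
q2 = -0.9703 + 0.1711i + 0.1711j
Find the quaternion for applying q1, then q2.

q2 · q1 = -0.121 + 0.121i - 0.8071j - 0.5651k
-0.121 + 0.121i - 0.8071j - 0.5651k


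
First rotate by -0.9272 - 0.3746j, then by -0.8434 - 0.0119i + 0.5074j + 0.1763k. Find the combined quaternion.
0.9721 + 0.0771i - 0.1545j - 0.159k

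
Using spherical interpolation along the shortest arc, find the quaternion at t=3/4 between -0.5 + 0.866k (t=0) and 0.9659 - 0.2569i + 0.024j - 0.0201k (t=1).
-0.938 + 0.2097i - 0.0196j + 0.2752k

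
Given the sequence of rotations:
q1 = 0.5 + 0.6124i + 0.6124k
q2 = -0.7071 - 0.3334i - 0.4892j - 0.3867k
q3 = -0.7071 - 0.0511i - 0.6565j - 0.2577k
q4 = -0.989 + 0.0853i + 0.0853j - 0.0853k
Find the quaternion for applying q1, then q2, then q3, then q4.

q2 · q1 = 0.0874 - 0.8993i - 0.2772j - 0.3268k
q3 · q2 · q1 = -0.374 + 0.7745i + 0.3537j - 0.3677k
q4 · q3 · q2 · q1 = 0.2423 - 0.7991i - 0.4164j + 0.3597k
0.2423 - 0.7991i - 0.4164j + 0.3597k


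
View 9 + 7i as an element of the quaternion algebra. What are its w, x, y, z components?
9 + 7i + 0j + 0k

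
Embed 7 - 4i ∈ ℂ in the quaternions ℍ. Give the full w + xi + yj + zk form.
7 - 4i + 0j + 0k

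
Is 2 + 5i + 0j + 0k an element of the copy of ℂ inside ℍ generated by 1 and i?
Yes. The quaternion 2 + 5i has j- and k-coefficients y = z = 0, so it lies in the complex subalgebra spanned by 1 and i.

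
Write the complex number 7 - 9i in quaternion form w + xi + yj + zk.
7 - 9i + 0j + 0k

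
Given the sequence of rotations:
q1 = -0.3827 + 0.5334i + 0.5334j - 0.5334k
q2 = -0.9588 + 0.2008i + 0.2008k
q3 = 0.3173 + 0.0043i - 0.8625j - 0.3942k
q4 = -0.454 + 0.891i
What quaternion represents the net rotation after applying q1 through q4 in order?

q2 · q1 = 0.3669 - 0.6954i - 0.2972j + 0.5417k
q3 · q2 · q1 = 0.0766 - 0.8034i - 0.139j - 0.5738k
q4 · q3 · q2 · q1 = 0.6811 + 0.433i + 0.5744j + 0.1367k
0.6811 + 0.433i + 0.5744j + 0.1367k


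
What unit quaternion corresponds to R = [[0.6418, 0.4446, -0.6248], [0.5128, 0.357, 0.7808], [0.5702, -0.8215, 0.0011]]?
0.7071 - 0.5665i - 0.4225j + 0.0241k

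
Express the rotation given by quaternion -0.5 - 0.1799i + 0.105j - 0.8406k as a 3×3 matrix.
[[-0.4353, -0.8784, 0.1974], [0.8028, -0.4779, -0.3564], [0.4074, 0.0034, 0.9132]]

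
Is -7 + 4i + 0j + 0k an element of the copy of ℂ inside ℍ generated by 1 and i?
Yes. The quaternion -7 + 4i has j- and k-coefficients y = z = 0, so it lies in the complex subalgebra spanned by 1 and i.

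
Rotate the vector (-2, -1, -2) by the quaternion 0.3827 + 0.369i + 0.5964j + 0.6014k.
(-0.911, -2.675, -1.007)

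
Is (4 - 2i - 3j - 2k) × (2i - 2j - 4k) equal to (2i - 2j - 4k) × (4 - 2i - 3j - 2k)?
No: pq = -10 + 16i - 20j - 6k ≠ -10 + 4j - 26k = qp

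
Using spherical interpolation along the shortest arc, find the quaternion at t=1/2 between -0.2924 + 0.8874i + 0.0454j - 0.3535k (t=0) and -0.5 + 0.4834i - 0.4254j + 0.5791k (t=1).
-0.482 + 0.8339i - 0.2312j + 0.1372k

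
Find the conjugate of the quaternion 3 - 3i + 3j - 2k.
3 + 3i - 3j + 2k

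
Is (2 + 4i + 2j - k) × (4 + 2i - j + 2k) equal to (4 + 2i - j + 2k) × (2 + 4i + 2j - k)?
No: pq = 4 + 23i - 4j - 8k ≠ 4 + 17i + 16j + 8k = qp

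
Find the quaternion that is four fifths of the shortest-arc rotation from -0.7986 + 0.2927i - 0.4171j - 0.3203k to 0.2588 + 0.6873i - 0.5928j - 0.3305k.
0.023 + 0.6809i - 0.6296j - 0.3735k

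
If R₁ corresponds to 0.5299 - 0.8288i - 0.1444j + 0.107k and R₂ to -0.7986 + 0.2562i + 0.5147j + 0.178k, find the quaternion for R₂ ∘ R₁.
-0.1556 + 0.8784i + 0.2131j + 0.3985k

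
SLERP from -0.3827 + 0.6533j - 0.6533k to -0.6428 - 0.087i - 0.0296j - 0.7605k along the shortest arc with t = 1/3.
-0.5036 - 0.0317i + 0.4495j - 0.7371k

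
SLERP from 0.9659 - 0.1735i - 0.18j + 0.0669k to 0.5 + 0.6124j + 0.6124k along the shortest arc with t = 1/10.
0.9722 - 0.1634i - 0.0927j + 0.1398k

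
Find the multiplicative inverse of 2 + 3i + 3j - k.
0.087 - 0.1304i - 0.1304j + 0.0435k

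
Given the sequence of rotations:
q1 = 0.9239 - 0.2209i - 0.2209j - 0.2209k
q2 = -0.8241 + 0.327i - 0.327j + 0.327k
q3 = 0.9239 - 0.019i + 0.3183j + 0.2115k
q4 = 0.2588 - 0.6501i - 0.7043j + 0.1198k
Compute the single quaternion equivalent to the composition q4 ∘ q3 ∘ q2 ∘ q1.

q2 · q1 = -0.6892 + 0.6286i - 0.1201j + 0.3397k
q3 · q2 · q1 = -0.6584 + 0.7274i - 0.1909j - 0.0297k
q4 · q3 · q2 · q1 = 0.1716 + 0.6601i + 0.4821j + 0.5498k
0.1716 + 0.6601i + 0.4821j + 0.5498k


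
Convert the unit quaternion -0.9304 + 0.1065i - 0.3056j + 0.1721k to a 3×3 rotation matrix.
[[0.754, 0.2552, 0.6053], [-0.3853, 0.9181, 0.093], [-0.532, -0.3034, 0.7905]]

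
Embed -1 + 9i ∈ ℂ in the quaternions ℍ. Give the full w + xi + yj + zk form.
-1 + 9i + 0j + 0k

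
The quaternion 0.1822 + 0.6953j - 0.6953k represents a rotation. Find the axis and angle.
axis = (0, √2/2, -√2/2), θ = 159°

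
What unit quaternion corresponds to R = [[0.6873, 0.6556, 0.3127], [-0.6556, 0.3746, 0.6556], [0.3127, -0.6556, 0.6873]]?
0.829 - 0.3954i - 0.3954k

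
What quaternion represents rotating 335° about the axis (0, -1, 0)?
-0.9763 - 0.2164j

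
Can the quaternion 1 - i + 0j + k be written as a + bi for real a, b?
No. The quaternion 1 - i + k has j-coefficient y = 0 and k-coefficient z = 1, not both zero, so it does not lie in the complex subalgebra spanned by 1 and i.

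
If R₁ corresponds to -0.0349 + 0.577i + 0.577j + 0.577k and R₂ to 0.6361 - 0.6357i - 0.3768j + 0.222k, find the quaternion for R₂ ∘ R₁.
0.4339 + 0.0437i + 0.8751j + 0.2099k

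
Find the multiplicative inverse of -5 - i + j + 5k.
-0.0962 + 0.0192i - 0.0192j - 0.0962k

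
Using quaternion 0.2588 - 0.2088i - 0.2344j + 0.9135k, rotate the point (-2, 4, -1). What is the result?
(0.561, -3.846, -2.428)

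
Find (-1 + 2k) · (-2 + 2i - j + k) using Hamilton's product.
5j - 5k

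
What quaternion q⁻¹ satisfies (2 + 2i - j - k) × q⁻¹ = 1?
0.2 - 0.2i + 0.1j + 0.1k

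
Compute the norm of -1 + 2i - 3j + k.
√15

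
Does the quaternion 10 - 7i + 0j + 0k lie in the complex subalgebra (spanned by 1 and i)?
Yes. The quaternion 10 - 7i has j- and k-coefficients y = z = 0, so it lies in the complex subalgebra spanned by 1 and i.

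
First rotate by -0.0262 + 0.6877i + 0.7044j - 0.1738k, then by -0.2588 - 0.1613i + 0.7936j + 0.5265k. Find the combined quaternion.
-0.3498 - 0.6825i + 0.1309j - 0.6282k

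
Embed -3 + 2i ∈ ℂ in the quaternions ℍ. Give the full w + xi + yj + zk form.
-3 + 2i + 0j + 0k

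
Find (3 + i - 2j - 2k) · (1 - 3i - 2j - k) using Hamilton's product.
-10i - j - 13k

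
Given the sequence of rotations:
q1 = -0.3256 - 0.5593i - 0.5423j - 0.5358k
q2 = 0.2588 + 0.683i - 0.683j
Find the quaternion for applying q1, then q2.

q2 · q1 = -0.0727 - 0.0012i + 0.448j - 0.8911k
-0.0727 - 0.0012i + 0.448j - 0.8911k


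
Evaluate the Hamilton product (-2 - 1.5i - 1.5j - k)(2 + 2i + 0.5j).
-0.25 - 6.5i - 6j + 0.25k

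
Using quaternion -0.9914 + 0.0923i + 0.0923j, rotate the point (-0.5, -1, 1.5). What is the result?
(-0.783, -0.717, 1.54)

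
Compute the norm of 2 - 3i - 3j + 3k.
√31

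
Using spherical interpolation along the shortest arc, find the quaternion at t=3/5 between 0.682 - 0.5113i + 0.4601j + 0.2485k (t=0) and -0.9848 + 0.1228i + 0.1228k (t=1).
0.9311 - 0.3026i + 0.2013j + 0.0298k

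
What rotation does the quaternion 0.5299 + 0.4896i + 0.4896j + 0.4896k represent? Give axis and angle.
axis = (√3/3, √3/3, √3/3), θ = 116°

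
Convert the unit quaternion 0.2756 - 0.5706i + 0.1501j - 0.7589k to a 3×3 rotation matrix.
[[-0.1969, 0.247, 0.9488], [-0.5896, -0.803, 0.0867], [0.7833, -0.5423, 0.3038]]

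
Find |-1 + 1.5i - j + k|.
2.291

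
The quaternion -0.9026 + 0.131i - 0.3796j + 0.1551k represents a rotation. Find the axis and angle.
axis = (0.3043, -0.8818, 0.3603), θ = 309°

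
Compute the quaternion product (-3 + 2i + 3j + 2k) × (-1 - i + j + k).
2i - 10j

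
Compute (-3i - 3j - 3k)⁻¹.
0.1111i + 0.1111j + 0.1111k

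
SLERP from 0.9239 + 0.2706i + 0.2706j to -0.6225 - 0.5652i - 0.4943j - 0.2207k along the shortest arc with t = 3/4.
0.7183 + 0.5036i + 0.4493j + 0.169k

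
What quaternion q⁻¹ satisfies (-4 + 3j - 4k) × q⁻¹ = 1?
-0.0976 - 0.0732j + 0.0976k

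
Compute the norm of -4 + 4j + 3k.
√41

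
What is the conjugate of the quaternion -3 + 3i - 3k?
-3 - 3i + 3k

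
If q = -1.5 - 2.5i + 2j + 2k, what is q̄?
-1.5 + 2.5i - 2j - 2k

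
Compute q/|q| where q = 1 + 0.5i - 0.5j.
0.8165 + 0.4082i - 0.4082j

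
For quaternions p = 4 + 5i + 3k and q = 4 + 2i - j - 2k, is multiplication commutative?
No: pq = 12 + 31i + 12j - k ≠ 12 + 25i - 20j + 9k = qp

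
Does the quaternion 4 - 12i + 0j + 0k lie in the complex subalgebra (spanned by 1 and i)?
Yes. The quaternion 4 - 12i has j- and k-coefficients y = z = 0, so it lies in the complex subalgebra spanned by 1 and i.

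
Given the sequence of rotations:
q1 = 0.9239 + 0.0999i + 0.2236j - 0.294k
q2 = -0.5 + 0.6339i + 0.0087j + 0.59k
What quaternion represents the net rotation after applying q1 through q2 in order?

q2 · q1 = -0.3538 + 0.4012i + 0.1415j + 0.833k
-0.3538 + 0.4012i + 0.1415j + 0.833k


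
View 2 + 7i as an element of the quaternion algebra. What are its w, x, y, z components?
2 + 7i + 0j + 0k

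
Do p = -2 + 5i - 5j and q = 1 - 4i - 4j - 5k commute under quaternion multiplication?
No: pq = -2 + 38i + 28j - 30k ≠ -2 - 12i - 22j + 50k = qp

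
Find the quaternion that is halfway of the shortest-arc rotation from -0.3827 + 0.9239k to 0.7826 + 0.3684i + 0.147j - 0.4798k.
-0.6242 - 0.1973i - 0.0787j + 0.7519k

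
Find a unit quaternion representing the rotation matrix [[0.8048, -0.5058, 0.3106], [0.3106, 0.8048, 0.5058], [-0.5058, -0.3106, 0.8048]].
0.9239 - 0.2209i + 0.2209j + 0.2209k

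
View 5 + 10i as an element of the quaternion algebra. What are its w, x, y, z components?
5 + 10i + 0j + 0k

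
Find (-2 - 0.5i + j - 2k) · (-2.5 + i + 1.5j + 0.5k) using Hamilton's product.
5 + 2.75i - 7.25j + 2.25k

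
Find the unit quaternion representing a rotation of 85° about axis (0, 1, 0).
0.7373 + 0.6756j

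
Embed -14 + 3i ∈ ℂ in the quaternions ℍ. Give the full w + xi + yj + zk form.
-14 + 3i + 0j + 0k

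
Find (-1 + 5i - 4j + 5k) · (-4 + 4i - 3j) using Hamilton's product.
-28 - 9i + 39j - 19k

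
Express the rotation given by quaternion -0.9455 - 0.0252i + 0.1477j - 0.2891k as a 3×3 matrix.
[[0.7892, -0.5541, -0.2647], [0.5392, 0.8316, -0.1331], [0.2939, -0.0377, 0.9551]]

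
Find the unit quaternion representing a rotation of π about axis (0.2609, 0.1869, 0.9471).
0.2609i + 0.1869j + 0.9471k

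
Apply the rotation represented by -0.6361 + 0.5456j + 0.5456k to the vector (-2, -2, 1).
(-1.701, 1.174, -2.174)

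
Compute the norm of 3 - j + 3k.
√19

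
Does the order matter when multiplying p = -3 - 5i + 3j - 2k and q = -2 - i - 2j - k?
Yes: pq = 5 + 6i - 3j + 20k ≠ 5 + 20i + 3j - 6k = qp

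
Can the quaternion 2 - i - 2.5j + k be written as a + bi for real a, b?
No. The quaternion 2 - i - 2.5j + k has j-coefficient y = -2.5 and k-coefficient z = 1, not both zero, so it does not lie in the complex subalgebra spanned by 1 and i.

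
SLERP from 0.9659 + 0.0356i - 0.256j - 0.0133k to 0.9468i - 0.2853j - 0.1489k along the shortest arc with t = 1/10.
0.9402 + 0.1734i - 0.291j - 0.0348k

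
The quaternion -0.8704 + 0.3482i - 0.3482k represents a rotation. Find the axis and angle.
axis = (√2/2, 0, -√2/2), θ = 301°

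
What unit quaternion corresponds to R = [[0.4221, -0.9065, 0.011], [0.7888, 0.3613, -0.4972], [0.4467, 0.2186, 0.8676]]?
0.8141 + 0.2198i - 0.1338j + 0.5206k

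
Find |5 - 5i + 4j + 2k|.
√70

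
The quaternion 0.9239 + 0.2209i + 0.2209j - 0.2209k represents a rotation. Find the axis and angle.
axis = (√3/3, √3/3, -√3/3), θ = π/4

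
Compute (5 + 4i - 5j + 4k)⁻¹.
0.061 - 0.0488i + 0.061j - 0.0488k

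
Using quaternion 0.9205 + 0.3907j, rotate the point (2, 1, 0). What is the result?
(1.389, 1, -1.439)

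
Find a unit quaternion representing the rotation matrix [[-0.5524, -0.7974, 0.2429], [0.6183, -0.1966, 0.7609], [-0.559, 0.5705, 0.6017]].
0.4617 - 0.1031i + 0.4342j + 0.7666k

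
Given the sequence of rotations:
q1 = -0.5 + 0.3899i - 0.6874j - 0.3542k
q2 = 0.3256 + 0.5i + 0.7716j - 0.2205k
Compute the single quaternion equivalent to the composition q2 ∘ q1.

q2 · q1 = 0.0945 - 0.5479i - 0.5185j - 0.6496k
0.0945 - 0.5479i - 0.5185j - 0.6496k


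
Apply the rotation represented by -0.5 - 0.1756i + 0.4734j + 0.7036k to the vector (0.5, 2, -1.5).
(1.936, -1.274, 1.062)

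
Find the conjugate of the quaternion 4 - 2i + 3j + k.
4 + 2i - 3j - k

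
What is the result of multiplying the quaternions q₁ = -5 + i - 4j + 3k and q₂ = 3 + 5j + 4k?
-7 - 28i - 41j - 6k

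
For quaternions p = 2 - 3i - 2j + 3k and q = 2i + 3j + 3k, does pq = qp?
No: pq = 3 - 11i + 21j + k ≠ 3 + 19i - 9j + 11k = qp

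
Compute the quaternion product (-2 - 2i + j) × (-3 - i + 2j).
2 + 8i - 7j - 3k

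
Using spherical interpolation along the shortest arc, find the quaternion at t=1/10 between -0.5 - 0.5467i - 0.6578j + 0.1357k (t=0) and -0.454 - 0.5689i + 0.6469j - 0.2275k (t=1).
-0.556 - 0.6187i - 0.5462j + 0.0987k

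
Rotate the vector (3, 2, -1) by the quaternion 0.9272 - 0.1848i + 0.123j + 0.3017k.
(1.037, 2.624, -2.457)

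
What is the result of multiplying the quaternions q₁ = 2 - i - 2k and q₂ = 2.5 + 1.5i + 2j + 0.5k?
7.5 + 4.5i + 1.5j - 6k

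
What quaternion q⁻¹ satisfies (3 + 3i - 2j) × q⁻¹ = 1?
0.1364 - 0.1364i + 0.0909j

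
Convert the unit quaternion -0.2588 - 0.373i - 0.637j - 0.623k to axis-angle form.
axis = (-0.3862, -0.6595, -0.645), θ = 7π/6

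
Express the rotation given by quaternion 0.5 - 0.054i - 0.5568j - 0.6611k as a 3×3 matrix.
[[-0.4942, 0.7212, -0.4854], [-0.601, 0.1201, 0.7902], [0.6282, 0.6822, 0.3741]]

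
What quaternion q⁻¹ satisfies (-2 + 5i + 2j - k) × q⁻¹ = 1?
-0.0588 - 0.1471i - 0.0588j + 0.0294k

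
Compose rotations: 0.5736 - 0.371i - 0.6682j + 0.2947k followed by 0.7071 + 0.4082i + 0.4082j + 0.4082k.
0.7095 + 0.3649i - 0.5101j + 0.3212k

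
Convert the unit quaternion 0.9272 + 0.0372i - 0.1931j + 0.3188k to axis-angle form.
axis = (0.0993, -0.5155, 0.8511), θ = 44°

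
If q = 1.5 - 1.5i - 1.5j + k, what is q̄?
1.5 + 1.5i + 1.5j - k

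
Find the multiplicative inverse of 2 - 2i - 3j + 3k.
0.0769 + 0.0769i + 0.1154j - 0.1154k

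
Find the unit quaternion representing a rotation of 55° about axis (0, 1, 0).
0.887 + 0.4617j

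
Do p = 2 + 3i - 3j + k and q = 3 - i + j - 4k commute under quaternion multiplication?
No: pq = 16 + 18i + 4j - 5k ≠ 16 - 4i - 18j - 5k = qp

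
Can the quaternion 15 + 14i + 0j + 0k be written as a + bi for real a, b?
Yes. The quaternion 15 + 14i has j- and k-coefficients y = z = 0, so it lies in the complex subalgebra spanned by 1 and i.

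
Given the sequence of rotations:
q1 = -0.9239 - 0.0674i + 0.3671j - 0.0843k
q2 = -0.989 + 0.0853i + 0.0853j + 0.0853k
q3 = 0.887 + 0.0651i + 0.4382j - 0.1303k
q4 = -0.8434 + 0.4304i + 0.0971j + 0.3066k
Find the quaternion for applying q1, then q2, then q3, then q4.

q2 · q1 = 0.8954 - 0.0507i - 0.4404j + 0.0416k
q3 · q2 · q1 = 0.9959 - 0.0258i + 0.0056j - 0.0862k
q4 · q3 · q2 · q1 = -0.803 + 0.4403i + 0.1212j + 0.383k
-0.803 + 0.4403i + 0.1212j + 0.383k


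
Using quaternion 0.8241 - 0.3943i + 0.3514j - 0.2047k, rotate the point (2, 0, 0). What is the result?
(1.338, -1.229, -0.836)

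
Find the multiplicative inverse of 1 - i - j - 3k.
0.0833 + 0.0833i + 0.0833j + 0.25k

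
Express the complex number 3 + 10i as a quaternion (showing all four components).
3 + 10i + 0j + 0k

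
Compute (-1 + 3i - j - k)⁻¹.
-0.0833 - 0.25i + 0.0833j + 0.0833k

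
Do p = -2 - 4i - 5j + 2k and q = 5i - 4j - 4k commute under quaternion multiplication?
No: pq = 8 + 18i + 2j + 49k ≠ 8 - 38i + 14j - 33k = qp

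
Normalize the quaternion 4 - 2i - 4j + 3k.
0.5963 - 0.2981i - 0.5963j + 0.4472k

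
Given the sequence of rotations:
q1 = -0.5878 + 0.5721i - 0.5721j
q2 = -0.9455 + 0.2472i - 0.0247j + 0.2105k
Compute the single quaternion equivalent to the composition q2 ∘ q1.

q2 · q1 = 0.4002 - 0.5658i + 0.6759j - 0.251k
0.4002 - 0.5658i + 0.6759j - 0.251k


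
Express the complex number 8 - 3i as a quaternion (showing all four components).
8 - 3i + 0j + 0k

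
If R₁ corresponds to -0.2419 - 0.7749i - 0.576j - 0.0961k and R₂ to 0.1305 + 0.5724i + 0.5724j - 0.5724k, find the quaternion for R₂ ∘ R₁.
0.6867 - 0.6243i + 0.2849j + 0.2398k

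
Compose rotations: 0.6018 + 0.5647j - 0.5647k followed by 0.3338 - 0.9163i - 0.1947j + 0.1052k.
0.3702 - 0.5009i - 0.4461j - 0.6426k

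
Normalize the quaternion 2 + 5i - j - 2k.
0.343 + 0.8575i - 0.1715j - 0.343k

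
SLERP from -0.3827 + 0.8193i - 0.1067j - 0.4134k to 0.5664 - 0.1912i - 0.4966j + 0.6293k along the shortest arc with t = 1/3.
-0.4954 + 0.6695i + 0.1125j - 0.5419k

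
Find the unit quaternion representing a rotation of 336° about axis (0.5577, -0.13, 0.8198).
-0.9781 + 0.116i - 0.027j + 0.1704k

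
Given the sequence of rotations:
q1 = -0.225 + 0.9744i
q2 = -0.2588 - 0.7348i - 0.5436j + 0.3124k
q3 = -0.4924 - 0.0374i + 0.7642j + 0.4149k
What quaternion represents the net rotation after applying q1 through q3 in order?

q2 · q1 = 0.7742 - 0.0868i + 0.4267j + 0.4594k
q3 · q2 · q1 = -0.9012 + 0.1878i + 0.3627j + 0.1454k
-0.9012 + 0.1878i + 0.3627j + 0.1454k


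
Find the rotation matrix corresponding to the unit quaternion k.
[[-1, 0, 0], [0, -1, 0], [0, 0, 1]]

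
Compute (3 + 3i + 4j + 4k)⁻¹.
0.06 - 0.06i - 0.08j - 0.08k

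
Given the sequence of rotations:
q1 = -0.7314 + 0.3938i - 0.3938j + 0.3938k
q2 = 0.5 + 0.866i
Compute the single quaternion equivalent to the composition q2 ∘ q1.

q2 · q1 = -0.7067 - 0.4365i - 0.5379j - 0.1441k
-0.7067 - 0.4365i - 0.5379j - 0.1441k


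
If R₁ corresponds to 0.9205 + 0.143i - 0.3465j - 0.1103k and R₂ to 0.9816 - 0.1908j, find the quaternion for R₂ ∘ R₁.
0.8375 + 0.1614i - 0.5158j - 0.081k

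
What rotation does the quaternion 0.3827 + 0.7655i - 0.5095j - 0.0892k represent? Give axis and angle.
axis = (0.8286, -0.5515, -0.0966), θ = 3π/4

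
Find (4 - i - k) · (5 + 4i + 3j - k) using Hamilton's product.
23 + 14i + 7j - 12k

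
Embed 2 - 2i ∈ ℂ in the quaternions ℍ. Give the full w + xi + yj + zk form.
2 - 2i + 0j + 0k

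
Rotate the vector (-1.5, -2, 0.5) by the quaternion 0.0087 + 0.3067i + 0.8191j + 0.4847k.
(0.385, -1.056, -2.288)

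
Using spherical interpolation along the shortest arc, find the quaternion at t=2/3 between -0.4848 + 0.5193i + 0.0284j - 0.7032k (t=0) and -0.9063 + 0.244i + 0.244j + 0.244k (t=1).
-0.8894 + 0.3992i + 0.1975j - 0.1032k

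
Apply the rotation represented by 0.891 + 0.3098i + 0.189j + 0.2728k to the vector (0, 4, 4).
(0.547, 0.841, 5.567)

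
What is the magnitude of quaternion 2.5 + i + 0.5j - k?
2.915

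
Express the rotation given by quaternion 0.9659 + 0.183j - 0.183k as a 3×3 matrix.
[[0.866, 0.3535, 0.3535], [-0.3535, 0.933, -0.067], [-0.3535, -0.067, 0.933]]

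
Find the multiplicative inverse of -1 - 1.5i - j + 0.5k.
-0.2222 + 0.3333i + 0.2222j - 0.1111k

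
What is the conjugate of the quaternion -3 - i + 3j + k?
-3 + i - 3j - k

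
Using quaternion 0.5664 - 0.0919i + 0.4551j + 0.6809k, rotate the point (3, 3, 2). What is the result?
(-2.809, 3.678, 0.763)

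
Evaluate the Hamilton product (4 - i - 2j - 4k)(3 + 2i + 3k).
26 - i - 11j + 4k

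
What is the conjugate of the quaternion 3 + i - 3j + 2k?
3 - i + 3j - 2k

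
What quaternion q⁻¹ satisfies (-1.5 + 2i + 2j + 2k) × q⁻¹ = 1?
-0.1053 - 0.1404i - 0.1404j - 0.1404k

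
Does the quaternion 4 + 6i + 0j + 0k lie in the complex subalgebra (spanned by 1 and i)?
Yes. The quaternion 4 + 6i has j- and k-coefficients y = z = 0, so it lies in the complex subalgebra spanned by 1 and i.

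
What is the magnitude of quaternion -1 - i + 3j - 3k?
√20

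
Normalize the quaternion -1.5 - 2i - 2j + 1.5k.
-0.4243 - 0.5657i - 0.5657j + 0.4243k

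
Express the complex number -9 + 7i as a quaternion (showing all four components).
-9 + 7i + 0j + 0k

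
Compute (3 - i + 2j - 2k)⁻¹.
0.1667 + 0.0556i - 0.1111j + 0.1111k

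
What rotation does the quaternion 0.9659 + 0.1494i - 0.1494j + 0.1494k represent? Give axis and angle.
axis = (√3/3, -√3/3, √3/3), θ = π/6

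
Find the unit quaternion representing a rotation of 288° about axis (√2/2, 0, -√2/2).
-0.809 + 0.4156i - 0.4156k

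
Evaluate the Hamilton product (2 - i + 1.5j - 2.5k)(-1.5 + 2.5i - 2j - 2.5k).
-3.75 - 2.25i - 15j - 3k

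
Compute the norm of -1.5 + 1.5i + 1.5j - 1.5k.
3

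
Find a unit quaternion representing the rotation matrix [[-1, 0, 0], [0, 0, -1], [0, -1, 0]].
-0.7071j + 0.7071k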